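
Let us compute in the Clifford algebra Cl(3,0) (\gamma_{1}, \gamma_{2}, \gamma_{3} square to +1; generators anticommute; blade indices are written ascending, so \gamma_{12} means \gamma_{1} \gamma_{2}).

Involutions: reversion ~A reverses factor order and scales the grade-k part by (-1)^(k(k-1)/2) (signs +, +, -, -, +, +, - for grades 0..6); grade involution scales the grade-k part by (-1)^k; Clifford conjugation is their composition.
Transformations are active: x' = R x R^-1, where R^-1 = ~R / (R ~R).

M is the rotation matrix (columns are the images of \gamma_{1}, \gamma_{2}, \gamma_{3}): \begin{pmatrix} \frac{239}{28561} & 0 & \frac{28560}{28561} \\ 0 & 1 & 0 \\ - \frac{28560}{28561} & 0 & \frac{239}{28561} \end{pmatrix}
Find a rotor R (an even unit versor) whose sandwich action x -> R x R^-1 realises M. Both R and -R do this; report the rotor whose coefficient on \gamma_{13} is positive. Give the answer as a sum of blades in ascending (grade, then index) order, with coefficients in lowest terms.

Method: write R = a + b12*\gamma_{12} + b13*\gamma_{13} + b23*\gamma_{23} with a^2 + b12^2 + b13^2 + b23^2 = 1 (so R^-1 = ~R). Expanding the columns R e_j ~R gives tr M = 4a^2 - 1 and, from the antisymmetric part, M21 - M12 = -4a*b12, M13 - M31 = 4a*b13, M32 - M23 = -4a*b23.
Here tr M = \frac{29039}{28561}, so a^2 = (1 + tr M)/4 = \frac{14400}{28561} and a = ±\frac{120}{169}. Taking a = \frac{120}{169}: M21 - M12 = 0, M13 - M31 = \frac{57120}{28561}, M32 - M23 = 0, giving b12 = 0, b13 = \frac{119}{169}, b23 = 0, i.e. R = \frac{120}{169} + \frac{119}{169} \gamma_{13}.
Its \gamma_{13} coefficient is already positive.
Answer: \frac{120}{169} + \frac{119}{169} \gamma_{13}. Why the constraint matters: R and -R act identically through the sandwich — M has trace \frac{29039}{28561} either way — so only the sign condition on \gamma_{13} picks one of the two preimages.


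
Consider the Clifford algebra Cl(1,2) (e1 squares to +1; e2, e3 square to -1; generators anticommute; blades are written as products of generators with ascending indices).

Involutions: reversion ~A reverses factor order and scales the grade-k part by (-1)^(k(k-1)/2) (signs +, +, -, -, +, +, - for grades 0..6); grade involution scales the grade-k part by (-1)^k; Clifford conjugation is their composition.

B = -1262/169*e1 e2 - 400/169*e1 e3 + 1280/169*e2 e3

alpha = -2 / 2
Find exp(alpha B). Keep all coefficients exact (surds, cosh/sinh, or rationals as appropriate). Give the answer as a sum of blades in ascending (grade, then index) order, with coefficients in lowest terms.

B^2 term by term: the squares give (-1262/169)^2*(e1 e2)^2 + (-400/169)^2*(e1 e3)^2 + (1280/169)^2*(e2 e3)^2 = 1592644/28561*(+1) + 160000/28561*(+1) + 1638400/28561*(-1) = 4 (each basis 2-blade squares to minus the product of its generators' squares); cross terms between blades sharing an index anticommute and cancel. So B^2 = 4.
B^2 = 4 — the series telescopes hyperbolically here: l = 2, alpha*l = -2, so exp(alpha B) = cosh(-2) + (sinh(-2)/2)*B = cosh(2) + (-sinh(2)/2)*B.
Answer: cosh(2) + 631*sinh(2)/169*e1 e2 + 200*sinh(2)/169*e1 e3 - 640*sinh(2)/169*e2 e3


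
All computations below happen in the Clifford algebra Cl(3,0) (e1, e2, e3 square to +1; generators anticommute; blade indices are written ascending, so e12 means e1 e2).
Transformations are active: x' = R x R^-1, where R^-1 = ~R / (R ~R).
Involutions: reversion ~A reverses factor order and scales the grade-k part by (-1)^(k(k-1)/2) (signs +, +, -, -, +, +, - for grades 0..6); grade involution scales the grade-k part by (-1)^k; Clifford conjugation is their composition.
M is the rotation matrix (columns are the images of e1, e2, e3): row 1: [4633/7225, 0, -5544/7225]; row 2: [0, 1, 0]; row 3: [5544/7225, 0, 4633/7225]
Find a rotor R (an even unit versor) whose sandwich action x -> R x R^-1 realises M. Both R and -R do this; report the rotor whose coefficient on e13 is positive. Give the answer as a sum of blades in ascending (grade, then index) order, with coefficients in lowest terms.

Method: write R = a + b12*e12 + b13*e13 + b23*e23 with a^2 + b12^2 + b13^2 + b23^2 = 1 (so R^-1 = ~R). Expanding the columns R e_j ~R gives tr M = 4a^2 - 1 and, from the antisymmetric part, M21 - M12 = -4a*b12, M13 - M31 = 4a*b13, M32 - M23 = -4a*b23.
Here tr M = 16491/7225, so a^2 = (1 + tr M)/4 = 5929/7225 and a = ±77/85. Taking a = 77/85: M21 - M12 = 0, M13 - M31 = -11088/7225, M32 - M23 = 0, giving b12 = 0, b13 = -36/85, b23 = 0, i.e. R = 77/85 - 36/85*e13.
Its e13 coefficient is negative, so report the other preimage -R.
Answer: -77/85 + 36/85*e13. Why the constraint matters: R and -R act identically through the sandwich — M has trace 16491/7225 either way — so only the sign condition on e13 picks one of the two preimages.


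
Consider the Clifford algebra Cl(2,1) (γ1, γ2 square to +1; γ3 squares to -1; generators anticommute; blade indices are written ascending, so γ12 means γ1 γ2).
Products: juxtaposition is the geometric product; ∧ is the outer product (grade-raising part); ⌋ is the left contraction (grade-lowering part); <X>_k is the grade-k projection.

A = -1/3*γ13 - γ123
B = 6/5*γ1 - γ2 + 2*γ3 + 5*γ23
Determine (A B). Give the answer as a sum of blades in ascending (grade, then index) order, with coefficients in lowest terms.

step 1: -13/3*γ1 + 2/5*γ3 + 1/3*γ12 - γ13 - 6/5*γ23 - 1/3*γ123
Answer: -13/3*γ1 + 2/5*γ3 + 1/3*γ12 - γ13 - 6/5*γ23 - 1/3*γ123


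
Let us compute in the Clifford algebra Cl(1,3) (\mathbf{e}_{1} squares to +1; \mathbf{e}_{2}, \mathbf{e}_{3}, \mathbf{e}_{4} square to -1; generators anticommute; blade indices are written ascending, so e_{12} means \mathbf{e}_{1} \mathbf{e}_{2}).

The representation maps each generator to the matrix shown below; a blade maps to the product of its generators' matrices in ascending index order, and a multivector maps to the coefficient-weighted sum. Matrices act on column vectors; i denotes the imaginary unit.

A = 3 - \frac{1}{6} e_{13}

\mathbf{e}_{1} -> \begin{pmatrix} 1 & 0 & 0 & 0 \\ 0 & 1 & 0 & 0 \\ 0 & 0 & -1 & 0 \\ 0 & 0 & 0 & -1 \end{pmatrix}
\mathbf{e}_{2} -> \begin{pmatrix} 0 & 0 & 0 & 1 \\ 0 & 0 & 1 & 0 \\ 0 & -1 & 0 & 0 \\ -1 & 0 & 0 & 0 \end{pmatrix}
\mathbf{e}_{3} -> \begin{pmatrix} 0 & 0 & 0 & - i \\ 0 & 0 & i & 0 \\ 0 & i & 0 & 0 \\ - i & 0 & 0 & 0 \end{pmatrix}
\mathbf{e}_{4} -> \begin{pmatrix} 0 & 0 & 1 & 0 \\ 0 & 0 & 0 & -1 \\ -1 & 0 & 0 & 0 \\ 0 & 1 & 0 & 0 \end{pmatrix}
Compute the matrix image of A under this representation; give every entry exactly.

Bivector images (products of the table entries): rho(e_{13}) = rho(\mathbf{e}_{1})rho(\mathbf{e}_{3}) = \begin{pmatrix} 0 & 0 & 0 & - i \\ 0 & 0 & i & 0 \\ 0 & - i & 0 & 0 \\ i & 0 & 0 & 0 \end{pmatrix}.
M = (3)*1 + (-\frac{1}{6})*rho(e_{13}), summed entrywise (1 is the identity matrix):
Answer: \begin{pmatrix} 3 & 0 & 0 & \frac{i}{6} \\ 0 & 3 & - \frac{i}{6} & 0 \\ 0 & \frac{i}{6} & 3 & 0 \\ - \frac{i}{6} & 0 & 0 & 3 \end{pmatrix}


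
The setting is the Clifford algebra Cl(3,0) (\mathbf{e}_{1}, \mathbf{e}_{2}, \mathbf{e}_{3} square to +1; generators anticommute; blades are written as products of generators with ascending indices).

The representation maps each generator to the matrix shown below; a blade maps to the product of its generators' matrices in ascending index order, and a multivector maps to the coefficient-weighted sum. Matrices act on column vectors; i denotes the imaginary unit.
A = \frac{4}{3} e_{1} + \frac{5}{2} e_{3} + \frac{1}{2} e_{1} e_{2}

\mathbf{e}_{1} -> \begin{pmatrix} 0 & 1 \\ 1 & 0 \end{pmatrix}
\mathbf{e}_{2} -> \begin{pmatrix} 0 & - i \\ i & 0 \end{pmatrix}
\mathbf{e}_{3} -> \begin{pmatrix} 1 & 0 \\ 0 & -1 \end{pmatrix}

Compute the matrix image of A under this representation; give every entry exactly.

Bivector images (products of the table entries): rho(e_{1} e_{2}) = rho(\mathbf{e}_{1})rho(\mathbf{e}_{2}) = \begin{pmatrix} i & 0 \\ 0 & - i \end{pmatrix}.
M = (\frac{4}{3})*rho(e_{1}) + (\frac{5}{2})*rho(e_{3}) + (\frac{1}{2})*rho(e_{1} e_{2}), summed entrywise:
Answer: \begin{pmatrix} \frac{5}{2} + \frac{i}{2} & \frac{4}{3} \\ \frac{4}{3} & - \frac{5}{2} - \frac{i}{2} \end{pmatrix}


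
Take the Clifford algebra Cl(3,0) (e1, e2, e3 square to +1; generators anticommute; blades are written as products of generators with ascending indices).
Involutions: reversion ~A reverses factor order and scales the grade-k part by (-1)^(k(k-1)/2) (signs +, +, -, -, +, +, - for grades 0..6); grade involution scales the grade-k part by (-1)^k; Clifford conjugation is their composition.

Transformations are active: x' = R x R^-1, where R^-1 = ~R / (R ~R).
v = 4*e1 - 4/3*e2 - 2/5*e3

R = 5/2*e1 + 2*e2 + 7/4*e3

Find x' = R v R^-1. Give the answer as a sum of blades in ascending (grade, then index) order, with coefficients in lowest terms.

~R = 5/2*e1 + 2*e2 + 7/4*e3, and R ~R = 213/16, so R^-1 = ~R / (213/16).
R v = 199/30 - 34/3*e1 e2 - 8*e1 e3 + 23/15*e2 e3
Answer: -964/639*e1 + 10628/3195*e2 + 1370/639*e3


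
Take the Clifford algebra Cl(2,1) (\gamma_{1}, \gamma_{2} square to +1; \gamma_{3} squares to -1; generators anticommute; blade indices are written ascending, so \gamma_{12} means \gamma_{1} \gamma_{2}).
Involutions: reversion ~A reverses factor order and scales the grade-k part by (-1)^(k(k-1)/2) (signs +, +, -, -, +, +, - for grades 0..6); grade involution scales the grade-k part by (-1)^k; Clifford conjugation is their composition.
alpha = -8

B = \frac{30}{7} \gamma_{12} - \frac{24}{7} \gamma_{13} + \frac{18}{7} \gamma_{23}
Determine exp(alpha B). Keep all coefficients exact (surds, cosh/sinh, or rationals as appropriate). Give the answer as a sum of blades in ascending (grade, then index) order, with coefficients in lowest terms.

B^2 term by term: the squares give (\frac{30}{7})^2*(\gamma_{12})^2 + (-\frac{24}{7})^2*(\gamma_{13})^2 + (\frac{18}{7})^2*(\gamma_{23})^2 = \frac{900}{49}*(-1) + \frac{576}{49}*(+1) + \frac{324}{49}*(+1) = 0 (each basis 2-blade squares to minus the product of its generators' squares); cross terms between blades sharing an index anticommute and cancel. So B^2 = 0.
B^2 = 0, so the series truncates immediately: exp(alpha B) = 1 + alpha B (parabolic case).
Answer: 1 - \frac{240}{7} \gamma_{12} + \frac{192}{7} \gamma_{13} - \frac{144}{7} \gamma_{23}


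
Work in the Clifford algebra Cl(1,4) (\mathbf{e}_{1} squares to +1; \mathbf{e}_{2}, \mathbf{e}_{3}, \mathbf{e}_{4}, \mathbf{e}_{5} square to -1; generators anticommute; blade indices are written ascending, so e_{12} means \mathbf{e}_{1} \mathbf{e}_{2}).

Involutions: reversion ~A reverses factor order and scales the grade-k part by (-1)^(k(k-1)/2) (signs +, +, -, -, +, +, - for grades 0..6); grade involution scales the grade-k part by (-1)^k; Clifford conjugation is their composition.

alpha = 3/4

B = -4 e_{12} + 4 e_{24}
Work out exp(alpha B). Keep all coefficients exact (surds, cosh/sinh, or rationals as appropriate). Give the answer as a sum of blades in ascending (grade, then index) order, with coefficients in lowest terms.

B^2 term by term: the squares give (-4)^2*(e_{12})^2 + (4)^2*(e_{24})^2 = 16*(+1) + 16*(-1) = 0 (each basis 2-blade squares to minus the product of its generators' squares); cross terms between blades sharing an index anticommute and cancel. So B^2 = 0.
B^2 = 0, so the series truncates immediately: exp(alpha B) = 1 + alpha B (parabolic case).
Answer: 1 - 3 e_{12} + 3 e_{24}


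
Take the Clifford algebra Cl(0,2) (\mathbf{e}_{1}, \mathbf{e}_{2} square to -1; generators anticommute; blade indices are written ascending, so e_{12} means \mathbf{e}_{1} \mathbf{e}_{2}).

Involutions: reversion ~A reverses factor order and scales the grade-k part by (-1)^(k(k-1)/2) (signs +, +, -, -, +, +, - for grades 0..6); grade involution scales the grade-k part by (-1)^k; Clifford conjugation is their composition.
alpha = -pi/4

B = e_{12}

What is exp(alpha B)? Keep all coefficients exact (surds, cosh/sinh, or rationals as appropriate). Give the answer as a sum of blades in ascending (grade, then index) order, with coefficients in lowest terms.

B^2 = (1)^2*(e_{12})^2 = 1*(-1) = -1 (a basis 2-blade squares to minus the product of its generators' squares).
B^2 = -1 — the series telescopes trigonometrically here: l = 1, alpha*l = - \frac{\pi}{4}, so exp(alpha B) = cos(- \frac{\pi}{4}) + (sin(- \frac{\pi}{4})/1)*B = \frac{\sqrt{2}}{2} + (- \frac{\sqrt{2}}{2})*B.
Answer: \frac{\sqrt{2}}{2} - \frac{\sqrt{2}}{2} e_{12}


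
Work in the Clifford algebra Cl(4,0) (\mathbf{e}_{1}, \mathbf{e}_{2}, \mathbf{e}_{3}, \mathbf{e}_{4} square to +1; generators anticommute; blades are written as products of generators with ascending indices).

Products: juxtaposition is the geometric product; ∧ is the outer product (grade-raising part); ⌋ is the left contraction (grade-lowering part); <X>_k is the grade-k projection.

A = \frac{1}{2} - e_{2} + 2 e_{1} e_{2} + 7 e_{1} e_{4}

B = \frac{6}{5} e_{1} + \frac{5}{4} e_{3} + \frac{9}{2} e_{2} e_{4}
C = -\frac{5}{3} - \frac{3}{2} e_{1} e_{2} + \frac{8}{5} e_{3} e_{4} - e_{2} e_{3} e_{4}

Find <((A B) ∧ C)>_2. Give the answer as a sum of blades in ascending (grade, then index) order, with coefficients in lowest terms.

step 1: \frac{3}{5} e_{1} - \frac{12}{5} e_{2} + \frac{5}{8} e_{3} - \frac{129}{10} e_{4} - \frac{303}{10} e_{1} e_{2} + 9 e_{1} e_{4} - \frac{5}{4} e_{2} e_{3} + \frac{9}{4} e_{2} e_{4} + \frac{5}{2} e_{1} e_{2} e_{3} - \frac{35}{4} e_{1} e_{3} e_{4}
step 2: -e_{1} + 4 e_{2} - \frac{25}{24} e_{3} + \frac{43}{2} e_{4} + \frac{101}{2} e_{1} e_{2} - 15 e_{1} e_{4} + \frac{25}{12} e_{2} e_{3} - \frac{15}{4} e_{2} e_{4} - \frac{245}{48} e_{1} e_{2} e_{3} + \frac{387}{20} e_{1} e_{2} e_{4} + \frac{4663}{300} e_{1} e_{3} e_{4} - \frac{96}{25} e_{2} e_{3} e_{4} - \frac{1227}{25} e_{1} e_{2} e_{3} e_{4}
step 3: \frac{101}{2} e_{1} e_{2} - 15 e_{1} e_{4} + \frac{25}{12} e_{2} e_{3} - \frac{15}{4} e_{2} e_{4}
Answer: \frac{101}{2} e_{1} e_{2} - 15 e_{1} e_{4} + \frac{25}{12} e_{2} e_{3} - \frac{15}{4} e_{2} e_{4}


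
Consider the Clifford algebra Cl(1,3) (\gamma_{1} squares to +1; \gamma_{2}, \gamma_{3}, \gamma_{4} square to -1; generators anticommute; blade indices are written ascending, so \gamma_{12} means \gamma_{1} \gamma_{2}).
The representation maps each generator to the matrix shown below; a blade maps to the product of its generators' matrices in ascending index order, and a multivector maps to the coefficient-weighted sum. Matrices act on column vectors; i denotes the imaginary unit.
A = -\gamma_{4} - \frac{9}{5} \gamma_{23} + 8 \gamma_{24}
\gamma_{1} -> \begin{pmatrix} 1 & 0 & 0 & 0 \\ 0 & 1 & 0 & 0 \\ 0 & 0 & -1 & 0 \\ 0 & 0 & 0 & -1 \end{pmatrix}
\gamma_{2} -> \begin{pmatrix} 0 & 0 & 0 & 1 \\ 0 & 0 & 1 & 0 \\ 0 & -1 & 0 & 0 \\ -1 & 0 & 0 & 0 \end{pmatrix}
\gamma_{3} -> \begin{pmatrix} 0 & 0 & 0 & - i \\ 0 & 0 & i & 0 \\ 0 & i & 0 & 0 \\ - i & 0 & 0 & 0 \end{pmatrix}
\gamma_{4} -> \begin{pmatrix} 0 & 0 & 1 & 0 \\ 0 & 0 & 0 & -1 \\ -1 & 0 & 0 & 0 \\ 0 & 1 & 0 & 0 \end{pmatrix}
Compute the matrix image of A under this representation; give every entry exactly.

Bivector images (products of the table entries): rho(\gamma_{23}) = rho(\gamma_{2})rho(\gamma_{3}) = \begin{pmatrix} - i & 0 & 0 & 0 \\ 0 & i & 0 & 0 \\ 0 & 0 & - i & 0 \\ 0 & 0 & 0 & i \end{pmatrix}; rho(\gamma_{24}) = rho(\gamma_{2})rho(\gamma_{4}) = \begin{pmatrix} 0 & 1 & 0 & 0 \\ -1 & 0 & 0 & 0 \\ 0 & 0 & 0 & 1 \\ 0 & 0 & -1 & 0 \end{pmatrix}.
M = (-1)*rho(\gamma_{4}) + (-\frac{9}{5})*rho(\gamma_{23}) + (8)*rho(\gamma_{24}), summed entrywise:
Answer: \begin{pmatrix} \frac{9 i}{5} & 8 & -1 & 0 \\ -8 & - \frac{9 i}{5} & 0 & 1 \\ 1 & 0 & \frac{9 i}{5} & 8 \\ 0 & -1 & -8 & - \frac{9 i}{5} \end{pmatrix}


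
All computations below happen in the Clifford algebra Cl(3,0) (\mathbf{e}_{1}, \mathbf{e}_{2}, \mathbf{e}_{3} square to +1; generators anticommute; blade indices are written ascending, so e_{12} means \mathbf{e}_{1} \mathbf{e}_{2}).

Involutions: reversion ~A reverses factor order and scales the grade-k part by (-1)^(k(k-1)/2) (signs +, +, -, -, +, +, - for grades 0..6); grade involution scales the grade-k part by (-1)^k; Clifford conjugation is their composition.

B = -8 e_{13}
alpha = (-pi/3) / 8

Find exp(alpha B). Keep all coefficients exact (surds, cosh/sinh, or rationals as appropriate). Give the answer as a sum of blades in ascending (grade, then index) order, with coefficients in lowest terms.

B^2 = (-8)^2*(e_{13})^2 = 64*(-1) = -64 (a basis 2-blade squares to minus the product of its generators' squares).
B^2 = -64 — B^2 < 0, so the exponential closes trigonometrically: l = 8, alpha*l = - \frac{\pi}{3}, so exp(alpha B) = cos(- \frac{\pi}{3}) + (sin(- \frac{\pi}{3})/8)*B = \frac{1}{2} + (- \frac{\sqrt{3}}{16})*B.
Answer: \frac{1}{2} + \frac{\sqrt{3}}{2} e_{13}


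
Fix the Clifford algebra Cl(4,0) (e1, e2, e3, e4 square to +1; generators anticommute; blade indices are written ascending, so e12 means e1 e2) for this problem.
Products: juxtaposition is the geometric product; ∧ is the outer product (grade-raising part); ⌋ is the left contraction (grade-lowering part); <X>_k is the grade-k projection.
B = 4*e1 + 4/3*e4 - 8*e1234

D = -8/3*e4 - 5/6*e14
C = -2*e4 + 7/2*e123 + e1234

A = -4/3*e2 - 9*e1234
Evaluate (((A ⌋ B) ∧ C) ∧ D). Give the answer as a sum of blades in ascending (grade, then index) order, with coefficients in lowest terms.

step 1: 72 - 32/3*e134
step 2: -144*e4 + 252*e123 + 72*e1234
step 3: -672*e1234
Answer: -672*e1234


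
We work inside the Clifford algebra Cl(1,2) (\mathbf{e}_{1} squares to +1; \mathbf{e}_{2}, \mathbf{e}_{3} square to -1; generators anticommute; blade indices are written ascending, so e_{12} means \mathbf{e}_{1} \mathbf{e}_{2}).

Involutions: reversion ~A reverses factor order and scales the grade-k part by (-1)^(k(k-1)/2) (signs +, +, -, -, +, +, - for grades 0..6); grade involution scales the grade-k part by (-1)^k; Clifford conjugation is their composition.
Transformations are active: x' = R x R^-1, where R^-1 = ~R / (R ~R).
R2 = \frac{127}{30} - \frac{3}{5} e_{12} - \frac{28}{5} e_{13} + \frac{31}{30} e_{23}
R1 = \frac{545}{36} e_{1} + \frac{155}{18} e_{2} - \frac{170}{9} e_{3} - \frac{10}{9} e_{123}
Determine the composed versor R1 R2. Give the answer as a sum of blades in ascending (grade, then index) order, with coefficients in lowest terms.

Distribute over the terms of R1 (each basis-blade product reordered to ascending indices, repeated generators contracted through their squares):
(\frac{545}{36} e_{1}) R2 = \frac{13843}{216} e_{1} - \frac{109}{12} e_{2} - \frac{763}{9} e_{3} + \frac{3379}{216} e_{123}
(\frac{155}{18} e_{2}) R2 = -\frac{31}{6} e_{1} + \frac{3937}{108} e_{2} - \frac{961}{108} e_{3} + \frac{434}{9} e_{123}
(-\frac{170}{9} e_{3}) R2 = \frac{952}{9} e_{1} - \frac{527}{27} e_{2} - \frac{2159}{27} e_{3} + \frac{34}{3} e_{123}
(-\frac{10}{9} e_{123}) R2 = \frac{31}{27} e_{1} - \frac{56}{9} e_{2} + \frac{2}{3} e_{3} - \frac{127}{27} e_{123}
Summing the partial products and collecting blades:
Answer: \frac{11941}{72} e_{1} + \frac{44}{27} e_{2} - \frac{6227}{36} e_{3} + \frac{15227}{216} e_{123}


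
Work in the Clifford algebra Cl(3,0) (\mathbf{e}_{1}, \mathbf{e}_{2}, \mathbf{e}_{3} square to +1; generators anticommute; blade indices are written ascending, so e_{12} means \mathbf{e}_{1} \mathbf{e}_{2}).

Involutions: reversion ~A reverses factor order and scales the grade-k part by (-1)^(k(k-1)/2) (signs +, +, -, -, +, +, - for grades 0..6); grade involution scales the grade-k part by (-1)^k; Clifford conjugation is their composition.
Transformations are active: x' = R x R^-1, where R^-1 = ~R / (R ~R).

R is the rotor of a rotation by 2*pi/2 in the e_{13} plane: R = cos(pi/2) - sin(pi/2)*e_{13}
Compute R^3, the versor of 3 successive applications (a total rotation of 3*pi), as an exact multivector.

Rotor phase runs at HALF the rotation angle; powers of one rotor simply add phase, so after 3 steps in e_{13} the phase is 3*pi/2 = \frac{3 \pi}{2} and R^3 = cos(\frac{3 \pi}{2}) - sin(\frac{3 \pi}{2})*e_{13}.
cos(\frac{3 \pi}{2}) = 0 and sin(\frac{3 \pi}{2}) = -1, so R^3 = e_{13}. The net rotation is 1*pi (after discarding 1 full turn, each of which contributes a factor -1 to the rotor); the rotor keeps the half-angle phase exactly.
Answer: e_{13}


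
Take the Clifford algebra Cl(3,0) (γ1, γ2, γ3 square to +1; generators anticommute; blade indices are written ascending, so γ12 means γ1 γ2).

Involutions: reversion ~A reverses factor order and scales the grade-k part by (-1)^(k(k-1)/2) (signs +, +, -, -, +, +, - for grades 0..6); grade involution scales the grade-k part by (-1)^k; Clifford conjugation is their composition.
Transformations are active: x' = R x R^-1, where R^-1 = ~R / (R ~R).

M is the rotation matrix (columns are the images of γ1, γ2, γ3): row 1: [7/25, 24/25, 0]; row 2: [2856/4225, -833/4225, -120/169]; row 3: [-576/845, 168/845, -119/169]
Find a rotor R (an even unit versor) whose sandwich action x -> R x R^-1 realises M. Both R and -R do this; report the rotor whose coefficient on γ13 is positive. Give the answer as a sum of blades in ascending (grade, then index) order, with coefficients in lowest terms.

Method: write R = a + b12*γ12 + b13*γ13 + b23*γ23 with a^2 + b12^2 + b13^2 + b23^2 = 1 (so R^-1 = ~R). Expanding the columns R e_j ~R gives tr M = 4a^2 - 1 and, from the antisymmetric part, M21 - M12 = -4a*b12, M13 - M31 = 4a*b13, M32 - M23 = -4a*b23.
Here tr M = -105/169, so a^2 = (1 + tr M)/4 = 16/169 and a = ±4/13. Taking a = 4/13: M21 - M12 = -48/169, M13 - M31 = 576/845, M32 - M23 = 768/845, giving b12 = 3/13, b13 = 36/65, b23 = -48/65, i.e. R = 4/13 + 3/13*γ12 + 36/65*γ13 - 48/65*γ23.
Its γ13 coefficient is already positive.
Answer: 4/13 + 3/13*γ12 + 36/65*γ13 - 48/65*γ23. Recall the cover is two-to-one: with M of trace -105/169, both preimages act alike, and the stated γ13 sign chooses the sheet.


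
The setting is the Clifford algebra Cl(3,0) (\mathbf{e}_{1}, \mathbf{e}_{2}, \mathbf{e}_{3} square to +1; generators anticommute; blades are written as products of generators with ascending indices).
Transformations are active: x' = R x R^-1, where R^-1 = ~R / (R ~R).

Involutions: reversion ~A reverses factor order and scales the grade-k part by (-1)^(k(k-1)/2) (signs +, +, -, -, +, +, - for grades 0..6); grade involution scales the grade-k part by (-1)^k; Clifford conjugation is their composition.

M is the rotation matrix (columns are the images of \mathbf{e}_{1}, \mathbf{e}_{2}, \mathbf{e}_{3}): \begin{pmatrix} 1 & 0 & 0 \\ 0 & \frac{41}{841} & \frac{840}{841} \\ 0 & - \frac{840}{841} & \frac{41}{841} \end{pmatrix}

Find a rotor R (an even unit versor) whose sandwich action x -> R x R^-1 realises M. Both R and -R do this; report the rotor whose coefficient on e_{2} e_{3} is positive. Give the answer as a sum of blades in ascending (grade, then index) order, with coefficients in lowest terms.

Method: write R = a + b12*e_{1} e_{2} + b13*e_{1} e_{3} + b23*e_{2} e_{3} with a^2 + b12^2 + b13^2 + b23^2 = 1 (so R^-1 = ~R). Expanding the columns R e_j ~R gives tr M = 4a^2 - 1 and, from the antisymmetric part, M21 - M12 = -4a*b12, M13 - M31 = 4a*b13, M32 - M23 = -4a*b23.
Here tr M = \frac{923}{841}, so a^2 = (1 + tr M)/4 = \frac{441}{841} and a = ±\frac{21}{29}. Taking a = \frac{21}{29}: M21 - M12 = 0, M13 - M31 = 0, M32 - M23 = -\frac{1680}{841}, giving b12 = 0, b13 = 0, b23 = \frac{20}{29}, i.e. R = \frac{21}{29} + \frac{20}{29} e_{2} e_{3}.
Its e_{2} e_{3} coefficient is already positive.
Answer: \frac{21}{29} + \frac{20}{29} e_{2} e_{3}. Recall the cover is two-to-one: with M of trace \frac{923}{841}, both preimages act alike, and the stated e_{2} e_{3} sign chooses the sheet.


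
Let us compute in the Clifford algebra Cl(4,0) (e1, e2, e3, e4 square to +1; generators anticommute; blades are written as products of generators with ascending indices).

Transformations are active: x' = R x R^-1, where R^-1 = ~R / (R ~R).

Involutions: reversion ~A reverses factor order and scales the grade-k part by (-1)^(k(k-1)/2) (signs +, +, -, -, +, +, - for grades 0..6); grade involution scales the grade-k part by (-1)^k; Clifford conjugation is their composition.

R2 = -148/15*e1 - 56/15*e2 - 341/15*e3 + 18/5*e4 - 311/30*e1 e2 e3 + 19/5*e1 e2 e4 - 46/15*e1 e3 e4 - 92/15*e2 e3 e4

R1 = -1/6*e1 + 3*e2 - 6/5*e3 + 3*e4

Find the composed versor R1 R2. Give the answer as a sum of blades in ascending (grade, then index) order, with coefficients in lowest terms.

Distribute over the terms of R1 (each basis-blade product reordered to ascending indices, repeated generators contracted through their squares):
(-1/6*e1) R2 = 74/45 + 28/45*e1 e2 + 341/90*e1 e3 - 3/5*e1 e4 + 311/180*e2 e3 - 19/30*e2 e4 + 23/45*e3 e4 + 46/45*e1 e2 e3 e4
(3*e2) R2 = -56/5 + 148/5*e1 e2 + 311/10*e1 e3 - 57/5*e1 e4 - 341/5*e2 e3 + 54/5*e2 e4 - 92/5*e3 e4 + 46/5*e1 e2 e3 e4
(-6/5*e3) R2 = 682/25 + 311/25*e1 e2 - 296/25*e1 e3 - 92/25*e1 e4 - 112/25*e2 e3 - 184/25*e2 e4 - 108/25*e3 e4 - 114/25*e1 e2 e3 e4
(3*e4) R2 = 54/5 + 57/5*e1 e2 - 46/5*e1 e3 + 148/5*e1 e4 - 92/5*e2 e3 + 56/5*e2 e4 + 341/5*e3 e4 + 311/10*e1 e2 e3 e4
Summing the partial products and collecting blades:
Answer: 6418/225 + 12164/225*e1 e2 + 3116/225*e1 e3 + 348/25*e1 e4 - 80417/900*e2 e3 + 2101/150*e2 e4 + 10348/225*e3 e4 + 16543/450*e1 e2 e3 e4


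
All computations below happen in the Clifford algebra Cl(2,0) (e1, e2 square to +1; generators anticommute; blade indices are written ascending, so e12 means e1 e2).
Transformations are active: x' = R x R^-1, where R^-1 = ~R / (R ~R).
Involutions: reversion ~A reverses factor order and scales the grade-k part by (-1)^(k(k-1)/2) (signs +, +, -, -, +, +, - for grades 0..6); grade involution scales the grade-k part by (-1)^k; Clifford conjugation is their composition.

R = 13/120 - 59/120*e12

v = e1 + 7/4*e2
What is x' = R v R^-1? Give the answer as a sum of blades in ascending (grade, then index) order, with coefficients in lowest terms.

~R = 13/120 + 59/120*e12, and R ~R = 73/288, so R^-1 = ~R / (73/288).
R v = -361/480*e1 + 109/160*e2
Answer: -11993/7300*e1 - 2131/1825*e2


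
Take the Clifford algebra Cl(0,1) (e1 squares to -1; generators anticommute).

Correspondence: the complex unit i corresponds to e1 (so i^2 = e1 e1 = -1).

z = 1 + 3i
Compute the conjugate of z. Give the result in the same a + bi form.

In blades: z = 1 + 3*e1.
Conjugation here is Clifford conjugation: the scalar is fixed and the grade-1 and grade-2 blades all flip sign, giving 1 - 3*e1; translating back:
Answer: 1 - 3i


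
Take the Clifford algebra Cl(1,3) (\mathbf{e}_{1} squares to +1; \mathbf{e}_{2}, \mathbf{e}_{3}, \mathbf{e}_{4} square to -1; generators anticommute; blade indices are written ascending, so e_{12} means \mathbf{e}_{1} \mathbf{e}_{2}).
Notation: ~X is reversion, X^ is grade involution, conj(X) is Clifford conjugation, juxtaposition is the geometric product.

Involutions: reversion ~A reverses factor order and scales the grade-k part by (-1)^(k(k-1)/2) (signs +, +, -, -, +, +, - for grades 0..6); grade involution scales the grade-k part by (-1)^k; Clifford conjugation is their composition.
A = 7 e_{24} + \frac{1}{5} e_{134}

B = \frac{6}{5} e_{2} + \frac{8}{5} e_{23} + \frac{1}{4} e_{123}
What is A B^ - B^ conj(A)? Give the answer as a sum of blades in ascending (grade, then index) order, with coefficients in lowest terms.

first term: -\frac{42}{5} e_{4} - \frac{1}{20} e_{24} - \frac{56}{5} e_{34} + \frac{8}{25} e_{124} + \frac{7}{4} e_{134} - \frac{6}{25} e_{1234}
second term: -\frac{42}{5} e_{4} + \frac{1}{20} e_{24} - \frac{56}{5} e_{34} - \frac{8}{25} e_{124} + \frac{7}{4} e_{134} + \frac{6}{25} e_{1234}
Answer: -\frac{1}{10} e_{24} + \frac{16}{25} e_{124} - \frac{12}{25} e_{1234}


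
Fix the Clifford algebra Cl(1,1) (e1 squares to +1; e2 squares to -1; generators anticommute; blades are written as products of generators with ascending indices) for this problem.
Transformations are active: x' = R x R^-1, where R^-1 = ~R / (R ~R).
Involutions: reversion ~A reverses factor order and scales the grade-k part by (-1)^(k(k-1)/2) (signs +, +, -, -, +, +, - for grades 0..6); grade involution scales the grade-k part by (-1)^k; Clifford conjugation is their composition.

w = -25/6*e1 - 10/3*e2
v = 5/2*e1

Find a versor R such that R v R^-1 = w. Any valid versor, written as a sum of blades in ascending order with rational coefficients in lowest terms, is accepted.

Equal squares first: v^2 = w^2 = 25/4. Then v + w = -5/3*e1 - 10/3*e2 is a versor taking v to w, provided it is invertible.
Answer: -5/3*e1 - 10/3*e2


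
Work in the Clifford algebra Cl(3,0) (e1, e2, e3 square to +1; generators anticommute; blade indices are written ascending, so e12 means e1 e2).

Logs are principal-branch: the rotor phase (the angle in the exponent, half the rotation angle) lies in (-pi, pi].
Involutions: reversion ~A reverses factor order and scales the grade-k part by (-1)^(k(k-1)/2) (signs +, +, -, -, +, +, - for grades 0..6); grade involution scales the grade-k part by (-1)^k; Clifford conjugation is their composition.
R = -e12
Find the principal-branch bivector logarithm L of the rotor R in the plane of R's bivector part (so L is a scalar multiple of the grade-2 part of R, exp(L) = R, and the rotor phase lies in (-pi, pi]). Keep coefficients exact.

The scalar part of R is 0, which fixes the principal-branch rotor phase; the unit plane is then the bivector part divided by the sine of that phase, and L is that plane scaled by the phase.
Concretely: cos(phase) = 0 gives phase = ±pi/2, and since phase/sin(phase) is even the sign is immaterial: L = (phase/sin(phase)) * <R>_2 = (pi/2) * <R>_2.
Answer: -pi/2*e12


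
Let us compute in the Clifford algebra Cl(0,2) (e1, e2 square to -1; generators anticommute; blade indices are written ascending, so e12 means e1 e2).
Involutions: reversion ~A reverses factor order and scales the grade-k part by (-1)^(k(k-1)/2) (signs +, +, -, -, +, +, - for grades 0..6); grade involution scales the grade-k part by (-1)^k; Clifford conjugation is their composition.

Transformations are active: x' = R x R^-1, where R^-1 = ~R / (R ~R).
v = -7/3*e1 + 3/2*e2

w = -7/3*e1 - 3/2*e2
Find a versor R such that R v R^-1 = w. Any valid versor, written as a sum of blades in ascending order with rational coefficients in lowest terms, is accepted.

Sketch: the shared square -277/36 makes R = v + w = -14/3*e1 the natural versor; its sandwich fixes that direction, negates (v - w)/2, and sends v to w.
Answer: -14/3*e1


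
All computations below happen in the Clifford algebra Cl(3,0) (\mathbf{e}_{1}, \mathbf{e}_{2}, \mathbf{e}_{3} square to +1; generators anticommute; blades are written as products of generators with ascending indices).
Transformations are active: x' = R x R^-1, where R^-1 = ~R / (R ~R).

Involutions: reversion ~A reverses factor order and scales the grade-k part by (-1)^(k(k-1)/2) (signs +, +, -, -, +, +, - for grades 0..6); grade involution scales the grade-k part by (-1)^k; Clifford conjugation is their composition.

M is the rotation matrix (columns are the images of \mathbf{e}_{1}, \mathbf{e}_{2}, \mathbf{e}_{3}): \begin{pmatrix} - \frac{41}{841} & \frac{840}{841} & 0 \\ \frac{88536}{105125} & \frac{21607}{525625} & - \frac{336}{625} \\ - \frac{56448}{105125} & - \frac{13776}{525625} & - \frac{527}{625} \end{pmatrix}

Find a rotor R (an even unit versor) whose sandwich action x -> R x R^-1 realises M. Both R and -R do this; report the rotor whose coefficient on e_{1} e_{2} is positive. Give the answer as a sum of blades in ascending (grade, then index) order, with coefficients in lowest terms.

Method: write R = a + b12*e_{1} e_{2} + b13*e_{1} e_{3} + b23*e_{2} e_{3} with a^2 + b12^2 + b13^2 + b23^2 = 1 (so R^-1 = ~R). Expanding the columns R e_j ~R gives tr M = 4a^2 - 1 and, from the antisymmetric part, M21 - M12 = -4a*b12, M13 - M31 = 4a*b13, M32 - M23 = -4a*b23.
Here tr M = -\frac{17889}{21025}, so a^2 = (1 + tr M)/4 = \frac{784}{21025} and a = ±\frac{28}{145}. Taking a = \frac{28}{145}: M21 - M12 = -\frac{16464}{105125}, M13 - M31 = \frac{56448}{105125}, M32 - M23 = \frac{10752}{21025}, giving b12 = \frac{147}{725}, b13 = \frac{504}{725}, b23 = -\frac{96}{145}, i.e. R = \frac{28}{145} + \frac{147}{725} e_{1} e_{2} + \frac{504}{725} e_{1} e_{3} - \frac{96}{145} e_{2} e_{3}.
Its e_{1} e_{2} coefficient is already positive.
Answer: \frac{28}{145} + \frac{147}{725} e_{1} e_{2} + \frac{504}{725} e_{1} e_{3} - \frac{96}{145} e_{2} e_{3}. Why the constraint matters: R and -R act identically through the sandwich — M has trace -\frac{17889}{21025} either way — so only the sign condition on e_{1} e_{2} picks one of the two preimages.


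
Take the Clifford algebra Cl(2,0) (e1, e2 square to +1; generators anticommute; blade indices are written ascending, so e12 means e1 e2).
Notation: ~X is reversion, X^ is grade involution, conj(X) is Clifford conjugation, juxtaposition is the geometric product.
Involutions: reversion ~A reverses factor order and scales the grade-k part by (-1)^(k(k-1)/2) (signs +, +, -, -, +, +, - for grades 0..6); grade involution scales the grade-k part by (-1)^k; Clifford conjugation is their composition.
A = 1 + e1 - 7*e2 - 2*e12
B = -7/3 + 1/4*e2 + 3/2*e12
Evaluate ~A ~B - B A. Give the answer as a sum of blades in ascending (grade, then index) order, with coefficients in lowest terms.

first term: -13/12 - 37/3*e1 + 181/12*e2 - 71/12*e12
second term: -13/12 - 37/3*e1 + 181/12*e2 + 71/12*e12
Answer: -71/6*e12


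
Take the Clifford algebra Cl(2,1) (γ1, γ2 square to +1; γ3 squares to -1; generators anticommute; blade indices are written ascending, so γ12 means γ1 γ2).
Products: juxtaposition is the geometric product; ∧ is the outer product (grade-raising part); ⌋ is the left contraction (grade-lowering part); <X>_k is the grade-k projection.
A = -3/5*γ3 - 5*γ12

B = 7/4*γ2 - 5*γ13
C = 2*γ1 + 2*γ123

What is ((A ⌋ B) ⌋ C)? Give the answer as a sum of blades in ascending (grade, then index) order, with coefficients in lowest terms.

step 1: 3*γ1
step 2: 6 + 6*γ23
Answer: 6 + 6*γ23


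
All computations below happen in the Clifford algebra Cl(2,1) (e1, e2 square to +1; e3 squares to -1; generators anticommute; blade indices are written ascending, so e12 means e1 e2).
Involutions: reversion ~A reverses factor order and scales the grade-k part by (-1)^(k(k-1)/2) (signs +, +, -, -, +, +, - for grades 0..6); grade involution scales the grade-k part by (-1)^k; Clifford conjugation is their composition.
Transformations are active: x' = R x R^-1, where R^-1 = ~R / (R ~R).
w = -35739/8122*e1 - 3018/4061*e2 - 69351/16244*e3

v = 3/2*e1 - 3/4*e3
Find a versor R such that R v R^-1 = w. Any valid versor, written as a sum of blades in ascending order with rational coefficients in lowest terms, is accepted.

The midline construction: v and w both square to 27/16, so reflecting in their sum -11778/4061*e1 - 3018/4061*e2 - 40767/8122*e3 exchanges them.
Answer: -11778/4061*e1 - 3018/4061*e2 - 40767/8122*e3


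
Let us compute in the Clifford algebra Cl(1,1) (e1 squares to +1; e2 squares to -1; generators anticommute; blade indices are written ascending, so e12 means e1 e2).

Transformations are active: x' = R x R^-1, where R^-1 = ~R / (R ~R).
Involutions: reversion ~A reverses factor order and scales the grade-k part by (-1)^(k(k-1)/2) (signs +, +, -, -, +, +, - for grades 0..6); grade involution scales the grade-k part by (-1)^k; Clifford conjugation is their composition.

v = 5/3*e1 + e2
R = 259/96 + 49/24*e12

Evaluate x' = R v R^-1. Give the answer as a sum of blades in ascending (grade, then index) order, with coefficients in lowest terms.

~R = 259/96 - 49/24*e12, and R ~R = 3185/1024, so R^-1 = ~R / (3185/1024).
R v = 707/288*e1 - 203/288*e2
Answer: 4549/1755*e1 - 3901/1755*e2


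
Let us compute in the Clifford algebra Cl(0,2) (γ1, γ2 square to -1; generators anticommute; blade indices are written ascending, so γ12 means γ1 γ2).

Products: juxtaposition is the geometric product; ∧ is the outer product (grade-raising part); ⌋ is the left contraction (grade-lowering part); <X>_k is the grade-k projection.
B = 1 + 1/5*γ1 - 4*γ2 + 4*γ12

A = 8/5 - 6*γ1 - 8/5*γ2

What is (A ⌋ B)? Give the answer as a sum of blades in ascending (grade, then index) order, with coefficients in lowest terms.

step 1: -18/5 - 152/25*γ1 + 88/5*γ2 + 32/5*γ12
Answer: -18/5 - 152/25*γ1 + 88/5*γ2 + 32/5*γ12


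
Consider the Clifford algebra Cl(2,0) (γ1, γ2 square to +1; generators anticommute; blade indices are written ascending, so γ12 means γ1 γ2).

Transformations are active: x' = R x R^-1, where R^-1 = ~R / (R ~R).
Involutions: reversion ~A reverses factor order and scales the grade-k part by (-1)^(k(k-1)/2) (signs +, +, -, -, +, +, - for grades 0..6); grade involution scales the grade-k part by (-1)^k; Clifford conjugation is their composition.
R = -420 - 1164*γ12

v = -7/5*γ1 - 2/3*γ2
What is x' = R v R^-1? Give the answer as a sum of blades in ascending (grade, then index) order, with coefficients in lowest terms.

~R = -420 + 1164*γ12, and R ~R = 1531296, so R^-1 = ~R / (1531296).
R v = 1364*γ1 - 6748/5*γ2
Answer: 51982/79755*γ1 + 7481/5317*γ2


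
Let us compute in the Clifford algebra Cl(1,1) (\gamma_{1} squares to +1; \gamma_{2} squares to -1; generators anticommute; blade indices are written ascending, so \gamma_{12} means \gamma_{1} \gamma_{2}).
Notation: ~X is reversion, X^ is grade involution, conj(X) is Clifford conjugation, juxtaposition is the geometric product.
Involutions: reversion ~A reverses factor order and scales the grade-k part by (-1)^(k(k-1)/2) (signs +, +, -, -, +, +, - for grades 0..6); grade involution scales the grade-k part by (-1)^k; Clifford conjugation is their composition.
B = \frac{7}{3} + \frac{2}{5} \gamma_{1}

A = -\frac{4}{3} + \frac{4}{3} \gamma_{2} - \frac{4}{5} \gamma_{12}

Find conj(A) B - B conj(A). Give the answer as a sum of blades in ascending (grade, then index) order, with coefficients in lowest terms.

first term: -\frac{28}{9} - \frac{8}{15} \gamma_{1} - \frac{772}{225} \gamma_{2} + \frac{12}{5} \gamma_{12}
second term: -\frac{28}{9} - \frac{8}{15} \gamma_{1} - \frac{628}{225} \gamma_{2} + \frac{4}{3} \gamma_{12}
Answer: -\frac{16}{25} \gamma_{2} + \frac{16}{15} \gamma_{12}


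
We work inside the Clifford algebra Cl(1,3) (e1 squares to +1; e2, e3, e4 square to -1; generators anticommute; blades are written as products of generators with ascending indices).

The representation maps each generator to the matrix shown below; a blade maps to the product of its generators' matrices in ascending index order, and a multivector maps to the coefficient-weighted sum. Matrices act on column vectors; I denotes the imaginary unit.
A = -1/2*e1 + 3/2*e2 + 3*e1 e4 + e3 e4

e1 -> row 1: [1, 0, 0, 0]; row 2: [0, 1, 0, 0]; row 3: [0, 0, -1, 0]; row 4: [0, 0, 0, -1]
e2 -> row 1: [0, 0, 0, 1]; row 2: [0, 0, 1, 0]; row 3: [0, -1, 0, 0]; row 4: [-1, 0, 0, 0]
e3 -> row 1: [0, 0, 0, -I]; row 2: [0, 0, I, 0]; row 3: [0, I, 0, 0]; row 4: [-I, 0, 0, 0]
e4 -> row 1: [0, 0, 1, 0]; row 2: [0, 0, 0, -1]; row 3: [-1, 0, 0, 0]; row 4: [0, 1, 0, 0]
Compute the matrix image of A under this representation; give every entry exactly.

Bivector images (products of the table entries): rho(e1 e4) = rho(e1)rho(e4) = row 1: [0, 0, 1, 0]; row 2: [0, 0, 0, -1]; row 3: [1, 0, 0, 0]; row 4: [0, -1, 0, 0]; rho(e3 e4) = rho(e3)rho(e4) = row 1: [0, -I, 0, 0]; row 2: [-I, 0, 0, 0]; row 3: [0, 0, 0, -I]; row 4: [0, 0, -I, 0].
M = (-1/2)*rho(e1) + (3/2)*rho(e2) + (3)*rho(e1 e4) + (1)*rho(e3 e4), summed entrywise:
Answer: row 1: [-1/2, -I, 3, 3/2]; row 2: [-I, -1/2, 3/2, -3]; row 3: [3, -3/2, 1/2, -I]; row 4: [-3/2, -3, -I, 1/2]


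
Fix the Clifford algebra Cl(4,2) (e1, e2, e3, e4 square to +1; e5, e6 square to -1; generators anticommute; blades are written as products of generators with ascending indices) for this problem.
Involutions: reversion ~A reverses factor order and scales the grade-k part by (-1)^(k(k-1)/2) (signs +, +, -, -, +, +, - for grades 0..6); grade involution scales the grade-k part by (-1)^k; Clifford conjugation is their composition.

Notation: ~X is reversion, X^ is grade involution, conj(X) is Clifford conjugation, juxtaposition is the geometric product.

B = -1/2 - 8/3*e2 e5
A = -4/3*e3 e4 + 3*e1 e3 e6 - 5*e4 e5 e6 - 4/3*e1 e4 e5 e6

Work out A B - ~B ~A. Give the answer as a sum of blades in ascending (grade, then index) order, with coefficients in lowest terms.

first term: 2/3*e3 e4 - 3/2*e1 e3 e6 - 40/3*e2 e4 e6 + 5/2*e4 e5 e6 - 32/9*e1 e2 e4 e6 + 2/3*e1 e4 e5 e6 + 32/9*e2 e3 e4 e5 + 8*e1 e2 e3 e5 e6
second term: -2/3*e3 e4 + 3/2*e1 e3 e6 + 40/3*e2 e4 e6 - 5/2*e4 e5 e6 - 32/9*e1 e2 e4 e6 + 2/3*e1 e4 e5 e6 + 32/9*e2 e3 e4 e5 + 8*e1 e2 e3 e5 e6
Answer: 4/3*e3 e4 - 3*e1 e3 e6 - 80/3*e2 e4 e6 + 5*e4 e5 e6
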